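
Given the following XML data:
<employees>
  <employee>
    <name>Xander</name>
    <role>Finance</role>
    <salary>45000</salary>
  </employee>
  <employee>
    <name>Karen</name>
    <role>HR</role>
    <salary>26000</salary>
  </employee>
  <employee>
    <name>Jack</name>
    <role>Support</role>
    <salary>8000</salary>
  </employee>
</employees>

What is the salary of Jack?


Searching for <employee> with <name>Jack</name>
Found at position 3
<salary>8000</salary>

ANSWER: 8000


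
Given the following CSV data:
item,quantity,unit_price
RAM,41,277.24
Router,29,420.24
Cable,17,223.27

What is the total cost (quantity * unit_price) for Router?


Row: Router
quantity = 29
unit_price = 420.24
total = 29 * 420.24 = 12186.96

ANSWER: 12186.96


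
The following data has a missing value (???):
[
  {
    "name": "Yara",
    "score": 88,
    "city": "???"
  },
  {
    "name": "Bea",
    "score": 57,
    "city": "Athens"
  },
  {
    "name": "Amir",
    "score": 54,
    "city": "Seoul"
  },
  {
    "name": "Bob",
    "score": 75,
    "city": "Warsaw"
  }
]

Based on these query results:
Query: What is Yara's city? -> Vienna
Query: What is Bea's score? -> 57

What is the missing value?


The missing value is Yara's city
From query: Yara's city = Vienna

ANSWER: Vienna


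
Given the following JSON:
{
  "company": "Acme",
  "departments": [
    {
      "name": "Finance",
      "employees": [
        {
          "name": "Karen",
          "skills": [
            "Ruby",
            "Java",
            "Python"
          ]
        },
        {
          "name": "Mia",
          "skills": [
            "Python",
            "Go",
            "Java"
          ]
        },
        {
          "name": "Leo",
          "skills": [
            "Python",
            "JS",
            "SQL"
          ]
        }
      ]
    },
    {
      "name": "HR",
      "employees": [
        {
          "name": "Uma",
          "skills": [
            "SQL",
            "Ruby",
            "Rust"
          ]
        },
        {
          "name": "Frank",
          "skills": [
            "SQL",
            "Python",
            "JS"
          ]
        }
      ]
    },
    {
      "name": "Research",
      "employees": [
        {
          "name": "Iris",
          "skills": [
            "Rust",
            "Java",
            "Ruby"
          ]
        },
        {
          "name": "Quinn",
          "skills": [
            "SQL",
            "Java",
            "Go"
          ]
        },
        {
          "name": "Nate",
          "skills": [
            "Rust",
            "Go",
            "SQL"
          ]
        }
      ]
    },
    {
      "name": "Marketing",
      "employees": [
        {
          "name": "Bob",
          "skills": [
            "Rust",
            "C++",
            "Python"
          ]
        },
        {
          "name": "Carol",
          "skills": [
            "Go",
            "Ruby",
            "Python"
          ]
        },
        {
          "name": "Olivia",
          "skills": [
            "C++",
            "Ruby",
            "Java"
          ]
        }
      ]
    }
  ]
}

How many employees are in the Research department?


Path: departments[2].employees
Count: 3

ANSWER: 3


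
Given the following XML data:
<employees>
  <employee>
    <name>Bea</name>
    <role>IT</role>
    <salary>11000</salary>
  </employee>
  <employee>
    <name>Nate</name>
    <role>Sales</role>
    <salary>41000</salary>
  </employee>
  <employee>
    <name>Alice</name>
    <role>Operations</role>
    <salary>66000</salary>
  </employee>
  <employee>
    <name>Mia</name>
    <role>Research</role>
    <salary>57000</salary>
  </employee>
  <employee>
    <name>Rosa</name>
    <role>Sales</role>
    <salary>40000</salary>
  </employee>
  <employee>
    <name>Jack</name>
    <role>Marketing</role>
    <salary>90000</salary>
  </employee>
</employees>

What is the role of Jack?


Searching for <employee> with <name>Jack</name>
Found at position 6
<role>Marketing</role>

ANSWER: Marketing


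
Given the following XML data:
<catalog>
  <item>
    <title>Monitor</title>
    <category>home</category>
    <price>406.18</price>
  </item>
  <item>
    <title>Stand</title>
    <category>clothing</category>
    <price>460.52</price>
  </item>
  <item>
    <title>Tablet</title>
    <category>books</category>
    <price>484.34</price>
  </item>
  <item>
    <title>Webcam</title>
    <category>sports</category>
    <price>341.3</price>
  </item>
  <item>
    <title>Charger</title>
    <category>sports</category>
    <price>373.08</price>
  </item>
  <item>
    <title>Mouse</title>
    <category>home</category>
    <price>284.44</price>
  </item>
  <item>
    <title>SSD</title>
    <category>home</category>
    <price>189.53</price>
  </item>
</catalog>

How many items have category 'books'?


Scanning <item> elements for <category>books</category>:
  Item 3: Tablet -> MATCH
Count: 1

ANSWER: 1


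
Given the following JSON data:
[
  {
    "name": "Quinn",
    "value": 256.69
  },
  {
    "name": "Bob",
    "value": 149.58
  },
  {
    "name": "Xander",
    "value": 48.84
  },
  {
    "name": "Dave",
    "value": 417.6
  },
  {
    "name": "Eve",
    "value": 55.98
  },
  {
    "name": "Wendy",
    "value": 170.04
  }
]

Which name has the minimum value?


Comparing values:
  Quinn: 256.69
  Bob: 149.58
  Xander: 48.84
  Dave: 417.6
  Eve: 55.98
  Wendy: 170.04
Minimum: Xander (48.84)

ANSWER: Xander


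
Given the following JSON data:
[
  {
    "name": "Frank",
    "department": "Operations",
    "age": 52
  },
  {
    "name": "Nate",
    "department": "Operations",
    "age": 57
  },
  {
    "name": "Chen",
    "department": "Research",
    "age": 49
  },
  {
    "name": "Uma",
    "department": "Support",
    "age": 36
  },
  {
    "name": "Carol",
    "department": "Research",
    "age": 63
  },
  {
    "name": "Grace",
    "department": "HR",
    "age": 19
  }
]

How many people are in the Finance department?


Scanning records for department = Finance
  No matches found
Count: 0

ANSWER: 0


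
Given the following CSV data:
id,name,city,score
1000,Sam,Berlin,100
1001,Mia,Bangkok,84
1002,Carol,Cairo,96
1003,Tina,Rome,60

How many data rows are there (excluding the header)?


Counting rows (excluding header):
Header: id,name,city,score
Data rows: 4

ANSWER: 4


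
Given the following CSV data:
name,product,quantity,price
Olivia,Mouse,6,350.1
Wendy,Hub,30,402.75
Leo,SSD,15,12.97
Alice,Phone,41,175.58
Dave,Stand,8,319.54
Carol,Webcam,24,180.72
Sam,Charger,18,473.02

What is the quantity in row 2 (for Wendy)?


Row 2: Wendy
Column 'quantity' = 30

ANSWER: 30


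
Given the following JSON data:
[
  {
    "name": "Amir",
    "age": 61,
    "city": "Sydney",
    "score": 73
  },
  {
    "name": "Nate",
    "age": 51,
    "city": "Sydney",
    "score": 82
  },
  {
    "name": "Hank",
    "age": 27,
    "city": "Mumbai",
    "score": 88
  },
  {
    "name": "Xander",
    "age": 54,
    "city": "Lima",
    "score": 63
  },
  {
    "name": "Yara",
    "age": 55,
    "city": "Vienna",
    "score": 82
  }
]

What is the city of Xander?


Looking up record where name = Xander
Record index: 3
Field 'city' = Lima

ANSWER: Lima


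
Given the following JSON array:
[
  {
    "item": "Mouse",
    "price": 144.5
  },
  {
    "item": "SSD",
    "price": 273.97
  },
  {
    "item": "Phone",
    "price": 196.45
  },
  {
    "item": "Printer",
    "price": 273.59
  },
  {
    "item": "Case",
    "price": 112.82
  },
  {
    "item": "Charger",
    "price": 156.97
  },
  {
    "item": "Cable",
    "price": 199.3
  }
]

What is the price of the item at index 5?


Array index 5 -> Charger
price = 156.97

ANSWER: 156.97


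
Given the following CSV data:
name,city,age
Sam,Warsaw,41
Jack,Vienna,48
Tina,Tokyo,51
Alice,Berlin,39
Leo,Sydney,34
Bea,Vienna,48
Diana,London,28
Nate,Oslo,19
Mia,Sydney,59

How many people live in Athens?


Scanning city column for 'Athens':
Total matches: 0

ANSWER: 0


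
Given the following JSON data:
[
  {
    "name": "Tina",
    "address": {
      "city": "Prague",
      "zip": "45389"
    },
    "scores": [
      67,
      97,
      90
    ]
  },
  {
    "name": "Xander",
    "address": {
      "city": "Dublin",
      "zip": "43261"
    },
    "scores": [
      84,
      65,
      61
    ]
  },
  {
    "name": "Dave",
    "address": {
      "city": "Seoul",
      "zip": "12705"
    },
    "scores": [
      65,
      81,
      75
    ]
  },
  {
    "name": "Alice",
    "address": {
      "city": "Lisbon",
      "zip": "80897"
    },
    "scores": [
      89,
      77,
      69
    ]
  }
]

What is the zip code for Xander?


Path: records[1].address.zip
Value: 43261

ANSWER: 43261


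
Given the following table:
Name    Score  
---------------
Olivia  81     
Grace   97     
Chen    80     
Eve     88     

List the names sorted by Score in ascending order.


Sorting by Score (ascending):
  Chen: 80
  Olivia: 81
  Eve: 88
  Grace: 97


ANSWER: Chen, Olivia, Eve, Grace


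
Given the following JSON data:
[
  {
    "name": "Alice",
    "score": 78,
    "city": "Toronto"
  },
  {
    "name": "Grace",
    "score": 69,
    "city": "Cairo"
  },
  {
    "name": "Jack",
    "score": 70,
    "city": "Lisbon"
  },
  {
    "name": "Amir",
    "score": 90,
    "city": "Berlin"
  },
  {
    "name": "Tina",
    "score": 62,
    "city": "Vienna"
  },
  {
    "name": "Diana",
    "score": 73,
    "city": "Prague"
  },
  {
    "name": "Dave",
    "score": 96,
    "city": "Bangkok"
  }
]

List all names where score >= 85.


Filtering records where score >= 85:
  Alice (score=78) -> no
  Grace (score=69) -> no
  Jack (score=70) -> no
  Amir (score=90) -> YES
  Tina (score=62) -> no
  Diana (score=73) -> no
  Dave (score=96) -> YES


ANSWER: Amir, Dave


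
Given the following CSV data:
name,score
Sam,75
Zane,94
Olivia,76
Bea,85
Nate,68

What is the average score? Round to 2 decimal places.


Scores: 75, 94, 76, 85, 68
Sum = 398
Count = 5
Average = 398 / 5 = 79.60

ANSWER: 79.60


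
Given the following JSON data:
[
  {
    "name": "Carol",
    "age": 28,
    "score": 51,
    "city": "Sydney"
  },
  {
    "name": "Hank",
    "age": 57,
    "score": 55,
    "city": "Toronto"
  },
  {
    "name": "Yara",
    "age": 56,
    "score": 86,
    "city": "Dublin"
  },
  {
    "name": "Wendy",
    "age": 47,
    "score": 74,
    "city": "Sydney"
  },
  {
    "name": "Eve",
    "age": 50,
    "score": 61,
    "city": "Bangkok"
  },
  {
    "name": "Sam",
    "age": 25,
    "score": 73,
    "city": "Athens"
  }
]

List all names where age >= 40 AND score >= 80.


Checking both conditions:
  Carol (age=28, score=51) -> no
  Hank (age=57, score=55) -> no
  Yara (age=56, score=86) -> YES
  Wendy (age=47, score=74) -> no
  Eve (age=50, score=61) -> no
  Sam (age=25, score=73) -> no


ANSWER: Yara


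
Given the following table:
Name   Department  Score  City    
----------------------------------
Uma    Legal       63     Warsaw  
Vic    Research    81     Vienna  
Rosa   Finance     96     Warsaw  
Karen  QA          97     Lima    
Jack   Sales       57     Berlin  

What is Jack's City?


Row 5: Jack
City = Berlin

ANSWER: Berlin


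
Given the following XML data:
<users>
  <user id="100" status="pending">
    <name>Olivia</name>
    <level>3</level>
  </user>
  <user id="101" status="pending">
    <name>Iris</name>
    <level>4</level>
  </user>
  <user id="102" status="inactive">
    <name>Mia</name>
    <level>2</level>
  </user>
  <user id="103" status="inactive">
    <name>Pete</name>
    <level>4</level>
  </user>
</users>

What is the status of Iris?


Finding user with name = Iris
user id="101" status="pending"

ANSWER: pending


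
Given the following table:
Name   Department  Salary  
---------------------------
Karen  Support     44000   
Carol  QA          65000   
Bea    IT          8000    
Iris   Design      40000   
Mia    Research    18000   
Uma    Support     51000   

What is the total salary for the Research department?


Research department members:
  Mia: 18000
Total = 18000 = 18000

ANSWER: 18000


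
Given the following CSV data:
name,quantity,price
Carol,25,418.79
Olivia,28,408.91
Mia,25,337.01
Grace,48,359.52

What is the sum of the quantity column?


Values in 'quantity' column:
  Row 1: 25
  Row 2: 28
  Row 3: 25
  Row 4: 48
Sum = 25 + 28 + 25 + 48 = 126

ANSWER: 126


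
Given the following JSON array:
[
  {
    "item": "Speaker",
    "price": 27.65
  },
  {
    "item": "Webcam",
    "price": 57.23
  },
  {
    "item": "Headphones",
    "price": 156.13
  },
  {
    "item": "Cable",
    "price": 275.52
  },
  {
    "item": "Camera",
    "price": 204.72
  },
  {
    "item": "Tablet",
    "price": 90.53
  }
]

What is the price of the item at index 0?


Array index 0 -> Speaker
price = 27.65

ANSWER: 27.65


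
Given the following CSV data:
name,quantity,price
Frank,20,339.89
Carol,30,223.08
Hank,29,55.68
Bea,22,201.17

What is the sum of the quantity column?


Values in 'quantity' column:
  Row 1: 20
  Row 2: 30
  Row 3: 29
  Row 4: 22
Sum = 20 + 30 + 29 + 22 = 101

ANSWER: 101


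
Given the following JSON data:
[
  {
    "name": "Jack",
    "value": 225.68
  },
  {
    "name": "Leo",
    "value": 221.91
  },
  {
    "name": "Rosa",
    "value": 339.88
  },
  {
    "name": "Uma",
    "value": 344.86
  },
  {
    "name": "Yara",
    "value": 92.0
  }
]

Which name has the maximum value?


Comparing values:
  Jack: 225.68
  Leo: 221.91
  Rosa: 339.88
  Uma: 344.86
  Yara: 92.0
Maximum: Uma (344.86)

ANSWER: Uma


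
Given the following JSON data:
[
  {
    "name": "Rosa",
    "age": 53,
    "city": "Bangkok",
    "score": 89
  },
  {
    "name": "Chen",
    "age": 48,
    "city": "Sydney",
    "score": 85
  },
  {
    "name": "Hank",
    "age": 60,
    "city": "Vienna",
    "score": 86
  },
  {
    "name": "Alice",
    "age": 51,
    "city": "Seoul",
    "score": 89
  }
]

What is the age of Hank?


Looking up record where name = Hank
Record index: 2
Field 'age' = 60

ANSWER: 60


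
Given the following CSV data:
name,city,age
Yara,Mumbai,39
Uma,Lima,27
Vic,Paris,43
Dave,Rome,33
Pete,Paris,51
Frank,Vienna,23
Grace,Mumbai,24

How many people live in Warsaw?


Scanning city column for 'Warsaw':
Total matches: 0

ANSWER: 0


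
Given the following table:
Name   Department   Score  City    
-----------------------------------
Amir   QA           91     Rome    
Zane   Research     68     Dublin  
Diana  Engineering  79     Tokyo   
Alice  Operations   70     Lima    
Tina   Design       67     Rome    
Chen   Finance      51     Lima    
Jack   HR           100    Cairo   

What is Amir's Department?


Row 1: Amir
Department = QA

ANSWER: QA


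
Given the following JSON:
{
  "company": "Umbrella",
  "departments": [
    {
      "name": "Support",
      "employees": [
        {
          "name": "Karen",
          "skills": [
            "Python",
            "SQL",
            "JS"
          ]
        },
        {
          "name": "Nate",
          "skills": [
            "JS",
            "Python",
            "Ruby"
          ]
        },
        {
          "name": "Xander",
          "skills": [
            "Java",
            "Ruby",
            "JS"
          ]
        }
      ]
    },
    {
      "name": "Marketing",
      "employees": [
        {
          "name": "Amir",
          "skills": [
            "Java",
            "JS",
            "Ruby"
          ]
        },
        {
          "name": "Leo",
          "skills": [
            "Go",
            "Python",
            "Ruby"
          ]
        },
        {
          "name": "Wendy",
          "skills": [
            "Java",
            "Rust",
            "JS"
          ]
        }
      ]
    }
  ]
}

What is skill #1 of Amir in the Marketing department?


Path: departments[1].employees[0].skills[0]
Value: Java

ANSWER: Java


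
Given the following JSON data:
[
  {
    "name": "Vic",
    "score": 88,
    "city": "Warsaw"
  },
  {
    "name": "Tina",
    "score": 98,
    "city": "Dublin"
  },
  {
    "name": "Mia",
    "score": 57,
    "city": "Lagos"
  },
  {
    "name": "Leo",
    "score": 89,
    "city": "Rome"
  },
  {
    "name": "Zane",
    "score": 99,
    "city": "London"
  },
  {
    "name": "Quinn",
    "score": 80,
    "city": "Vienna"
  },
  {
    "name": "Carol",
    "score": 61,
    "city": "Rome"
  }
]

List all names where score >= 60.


Filtering records where score >= 60:
  Vic (score=88) -> YES
  Tina (score=98) -> YES
  Mia (score=57) -> no
  Leo (score=89) -> YES
  Zane (score=99) -> YES
  Quinn (score=80) -> YES
  Carol (score=61) -> YES


ANSWER: Vic, Tina, Leo, Zane, Quinn, Carol


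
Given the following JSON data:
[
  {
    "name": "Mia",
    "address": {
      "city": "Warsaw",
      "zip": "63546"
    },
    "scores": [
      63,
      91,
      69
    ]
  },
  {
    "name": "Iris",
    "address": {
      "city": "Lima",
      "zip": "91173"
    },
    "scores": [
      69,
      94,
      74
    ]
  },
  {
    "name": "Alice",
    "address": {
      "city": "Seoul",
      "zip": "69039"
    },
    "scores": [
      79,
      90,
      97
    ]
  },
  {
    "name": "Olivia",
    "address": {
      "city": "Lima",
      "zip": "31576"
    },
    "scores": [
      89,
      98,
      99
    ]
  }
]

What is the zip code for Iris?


Path: records[1].address.zip
Value: 91173

ANSWER: 91173


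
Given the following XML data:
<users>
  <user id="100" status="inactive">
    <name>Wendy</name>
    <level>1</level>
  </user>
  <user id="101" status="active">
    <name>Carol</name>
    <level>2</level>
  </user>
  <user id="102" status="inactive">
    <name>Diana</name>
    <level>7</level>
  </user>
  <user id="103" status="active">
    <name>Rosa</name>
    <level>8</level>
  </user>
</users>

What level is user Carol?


Finding user: Carol
<level>2</level>

ANSWER: 2


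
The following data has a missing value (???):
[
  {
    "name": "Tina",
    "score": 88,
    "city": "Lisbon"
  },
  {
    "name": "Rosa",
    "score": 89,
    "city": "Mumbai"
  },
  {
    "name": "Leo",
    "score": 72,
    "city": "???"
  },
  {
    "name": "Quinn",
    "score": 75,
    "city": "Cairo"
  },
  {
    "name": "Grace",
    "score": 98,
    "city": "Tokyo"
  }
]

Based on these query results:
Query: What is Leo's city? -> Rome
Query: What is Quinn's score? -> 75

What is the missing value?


The missing value is Leo's city
From query: Leo's city = Rome

ANSWER: Rome


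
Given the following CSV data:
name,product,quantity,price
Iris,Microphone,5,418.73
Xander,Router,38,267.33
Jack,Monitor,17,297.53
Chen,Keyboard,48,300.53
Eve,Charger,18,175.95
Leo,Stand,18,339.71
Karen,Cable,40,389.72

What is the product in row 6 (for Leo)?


Row 6: Leo
Column 'product' = Stand

ANSWER: Stand


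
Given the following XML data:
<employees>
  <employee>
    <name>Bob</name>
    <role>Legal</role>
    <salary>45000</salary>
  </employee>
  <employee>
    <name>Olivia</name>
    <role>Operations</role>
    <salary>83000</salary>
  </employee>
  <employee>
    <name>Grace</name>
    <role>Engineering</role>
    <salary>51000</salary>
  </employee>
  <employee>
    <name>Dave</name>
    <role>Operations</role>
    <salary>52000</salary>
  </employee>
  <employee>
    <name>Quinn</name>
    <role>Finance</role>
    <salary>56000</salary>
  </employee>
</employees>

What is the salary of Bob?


Searching for <employee> with <name>Bob</name>
Found at position 1
<salary>45000</salary>

ANSWER: 45000


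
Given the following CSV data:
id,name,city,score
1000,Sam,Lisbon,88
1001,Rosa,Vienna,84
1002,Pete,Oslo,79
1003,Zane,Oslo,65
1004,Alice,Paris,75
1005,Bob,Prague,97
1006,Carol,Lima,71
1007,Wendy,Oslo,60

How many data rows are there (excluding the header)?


Counting rows (excluding header):
Header: id,name,city,score
Data rows: 8

ANSWER: 8


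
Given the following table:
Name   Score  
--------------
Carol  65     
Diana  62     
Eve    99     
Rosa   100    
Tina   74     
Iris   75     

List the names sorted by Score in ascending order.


Sorting by Score (ascending):
  Diana: 62
  Carol: 65
  Tina: 74
  Iris: 75
  Eve: 99
  Rosa: 100


ANSWER: Diana, Carol, Tina, Iris, Eve, Rosa


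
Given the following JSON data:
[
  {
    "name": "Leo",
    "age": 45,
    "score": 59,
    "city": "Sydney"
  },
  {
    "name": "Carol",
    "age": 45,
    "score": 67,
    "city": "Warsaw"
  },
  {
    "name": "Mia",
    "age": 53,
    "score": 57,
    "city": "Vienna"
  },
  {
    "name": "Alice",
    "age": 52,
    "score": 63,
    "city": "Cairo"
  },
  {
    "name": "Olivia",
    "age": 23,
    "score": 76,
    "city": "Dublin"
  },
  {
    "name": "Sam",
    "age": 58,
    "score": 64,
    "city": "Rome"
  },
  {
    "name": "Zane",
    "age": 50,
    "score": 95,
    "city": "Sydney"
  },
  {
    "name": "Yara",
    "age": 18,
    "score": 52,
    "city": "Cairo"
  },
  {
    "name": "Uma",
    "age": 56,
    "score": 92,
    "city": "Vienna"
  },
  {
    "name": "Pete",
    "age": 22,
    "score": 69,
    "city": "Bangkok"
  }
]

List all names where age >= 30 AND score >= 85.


Checking both conditions:
  Leo (age=45, score=59) -> no
  Carol (age=45, score=67) -> no
  Mia (age=53, score=57) -> no
  Alice (age=52, score=63) -> no
  Olivia (age=23, score=76) -> no
  Sam (age=58, score=64) -> no
  Zane (age=50, score=95) -> YES
  Yara (age=18, score=52) -> no
  Uma (age=56, score=92) -> YES
  Pete (age=22, score=69) -> no


ANSWER: Zane, Uma


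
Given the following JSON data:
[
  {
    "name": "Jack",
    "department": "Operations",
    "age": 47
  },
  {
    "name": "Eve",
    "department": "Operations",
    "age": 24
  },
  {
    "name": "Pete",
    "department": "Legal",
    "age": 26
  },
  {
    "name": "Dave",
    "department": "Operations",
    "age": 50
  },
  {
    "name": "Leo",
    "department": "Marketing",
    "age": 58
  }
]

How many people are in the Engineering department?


Scanning records for department = Engineering
  No matches found
Count: 0

ANSWER: 0


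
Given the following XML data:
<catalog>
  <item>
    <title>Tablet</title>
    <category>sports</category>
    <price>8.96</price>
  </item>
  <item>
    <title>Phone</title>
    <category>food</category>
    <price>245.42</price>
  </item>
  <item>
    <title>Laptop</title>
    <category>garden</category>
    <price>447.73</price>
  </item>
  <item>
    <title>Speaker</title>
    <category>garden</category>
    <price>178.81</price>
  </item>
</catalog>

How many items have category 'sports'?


Scanning <item> elements for <category>sports</category>:
  Item 1: Tablet -> MATCH
Count: 1

ANSWER: 1


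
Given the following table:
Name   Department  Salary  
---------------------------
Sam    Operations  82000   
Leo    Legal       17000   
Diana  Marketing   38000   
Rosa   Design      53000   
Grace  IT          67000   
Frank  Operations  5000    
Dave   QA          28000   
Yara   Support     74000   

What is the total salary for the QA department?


QA department members:
  Dave: 28000
Total = 28000 = 28000

ANSWER: 28000


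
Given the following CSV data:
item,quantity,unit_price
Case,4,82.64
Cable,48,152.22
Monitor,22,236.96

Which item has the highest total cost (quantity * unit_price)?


Computing row totals:
  Case: 330.56
  Cable: 7306.56
  Monitor: 5213.12
Maximum: Cable (7306.56)

ANSWER: Cable


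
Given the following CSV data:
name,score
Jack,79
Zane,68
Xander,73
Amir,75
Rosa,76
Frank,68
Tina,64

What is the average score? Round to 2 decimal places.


Scores: 79, 68, 73, 75, 76, 68, 64
Sum = 503
Count = 7
Average = 503 / 7 = 71.86

ANSWER: 71.86


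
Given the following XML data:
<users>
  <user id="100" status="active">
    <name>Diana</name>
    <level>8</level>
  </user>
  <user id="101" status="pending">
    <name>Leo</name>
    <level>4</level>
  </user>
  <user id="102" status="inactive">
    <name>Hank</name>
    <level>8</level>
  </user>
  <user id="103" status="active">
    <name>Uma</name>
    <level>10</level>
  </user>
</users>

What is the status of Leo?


Finding user with name = Leo
user id="101" status="pending"

ANSWER: pending


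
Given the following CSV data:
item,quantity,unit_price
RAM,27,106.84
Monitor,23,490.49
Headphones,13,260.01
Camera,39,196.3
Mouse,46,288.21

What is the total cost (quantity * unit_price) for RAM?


Row: RAM
quantity = 27
unit_price = 106.84
total = 27 * 106.84 = 2884.68

ANSWER: 2884.68


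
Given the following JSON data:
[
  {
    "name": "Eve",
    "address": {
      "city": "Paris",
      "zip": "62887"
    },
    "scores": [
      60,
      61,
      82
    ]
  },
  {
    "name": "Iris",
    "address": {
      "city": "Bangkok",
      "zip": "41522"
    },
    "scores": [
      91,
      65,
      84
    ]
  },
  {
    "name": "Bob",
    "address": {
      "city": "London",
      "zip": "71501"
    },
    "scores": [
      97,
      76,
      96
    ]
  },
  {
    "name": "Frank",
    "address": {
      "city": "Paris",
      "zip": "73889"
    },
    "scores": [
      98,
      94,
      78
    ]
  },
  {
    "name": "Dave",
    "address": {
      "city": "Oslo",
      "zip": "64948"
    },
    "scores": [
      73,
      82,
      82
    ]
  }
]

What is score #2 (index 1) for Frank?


Path: records[3].scores[1]
Value: 94

ANSWER: 94


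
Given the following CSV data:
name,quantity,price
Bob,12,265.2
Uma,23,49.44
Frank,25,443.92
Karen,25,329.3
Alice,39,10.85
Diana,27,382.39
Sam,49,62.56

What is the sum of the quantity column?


Values in 'quantity' column:
  Row 1: 12
  Row 2: 23
  Row 3: 25
  Row 4: 25
  Row 5: 39
  Row 6: 27
  Row 7: 49
Sum = 12 + 23 + 25 + 25 + 39 + 27 + 49 = 200

ANSWER: 200


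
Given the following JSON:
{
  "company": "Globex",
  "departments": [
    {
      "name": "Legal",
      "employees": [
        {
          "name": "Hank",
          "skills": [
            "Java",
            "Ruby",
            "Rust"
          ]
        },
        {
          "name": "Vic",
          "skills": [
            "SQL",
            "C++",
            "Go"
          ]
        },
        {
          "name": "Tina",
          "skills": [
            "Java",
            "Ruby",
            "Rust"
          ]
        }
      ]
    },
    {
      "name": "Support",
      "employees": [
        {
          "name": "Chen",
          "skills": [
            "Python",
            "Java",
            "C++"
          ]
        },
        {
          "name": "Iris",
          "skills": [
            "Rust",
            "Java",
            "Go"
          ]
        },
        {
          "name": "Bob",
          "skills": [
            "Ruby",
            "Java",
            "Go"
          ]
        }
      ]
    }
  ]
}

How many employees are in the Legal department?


Path: departments[0].employees
Count: 3

ANSWER: 3


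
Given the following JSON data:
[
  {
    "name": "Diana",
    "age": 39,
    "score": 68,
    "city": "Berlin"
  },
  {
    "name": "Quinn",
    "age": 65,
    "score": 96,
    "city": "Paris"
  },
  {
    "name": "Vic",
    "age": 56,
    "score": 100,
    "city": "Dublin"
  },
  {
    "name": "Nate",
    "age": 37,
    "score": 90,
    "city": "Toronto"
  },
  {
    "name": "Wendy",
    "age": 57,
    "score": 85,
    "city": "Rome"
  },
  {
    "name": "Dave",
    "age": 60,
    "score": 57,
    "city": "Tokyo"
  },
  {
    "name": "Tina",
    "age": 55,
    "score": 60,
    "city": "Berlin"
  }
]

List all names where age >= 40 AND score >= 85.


Checking both conditions:
  Diana (age=39, score=68) -> no
  Quinn (age=65, score=96) -> YES
  Vic (age=56, score=100) -> YES
  Nate (age=37, score=90) -> no
  Wendy (age=57, score=85) -> YES
  Dave (age=60, score=57) -> no
  Tina (age=55, score=60) -> no


ANSWER: Quinn, Vic, Wendy


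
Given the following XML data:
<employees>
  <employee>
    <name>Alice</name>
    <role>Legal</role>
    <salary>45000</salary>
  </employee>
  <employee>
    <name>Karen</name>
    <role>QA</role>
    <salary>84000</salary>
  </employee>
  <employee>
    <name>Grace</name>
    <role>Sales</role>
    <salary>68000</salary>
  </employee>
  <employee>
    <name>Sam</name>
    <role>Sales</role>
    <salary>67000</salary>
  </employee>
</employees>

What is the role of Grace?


Searching for <employee> with <name>Grace</name>
Found at position 3
<role>Sales</role>

ANSWER: Sales


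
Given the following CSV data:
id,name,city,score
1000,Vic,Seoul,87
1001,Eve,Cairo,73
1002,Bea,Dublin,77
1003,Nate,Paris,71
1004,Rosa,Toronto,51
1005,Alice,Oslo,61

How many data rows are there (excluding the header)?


Counting rows (excluding header):
Header: id,name,city,score
Data rows: 6

ANSWER: 6


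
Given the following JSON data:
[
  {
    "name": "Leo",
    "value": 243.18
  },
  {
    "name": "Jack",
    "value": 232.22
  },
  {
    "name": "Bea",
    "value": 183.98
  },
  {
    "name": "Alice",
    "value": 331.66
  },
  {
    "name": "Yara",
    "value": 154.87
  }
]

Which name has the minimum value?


Comparing values:
  Leo: 243.18
  Jack: 232.22
  Bea: 183.98
  Alice: 331.66
  Yara: 154.87
Minimum: Yara (154.87)

ANSWER: Yara


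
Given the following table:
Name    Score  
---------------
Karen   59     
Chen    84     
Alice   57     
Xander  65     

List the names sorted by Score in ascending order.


Sorting by Score (ascending):
  Alice: 57
  Karen: 59
  Xander: 65
  Chen: 84


ANSWER: Alice, Karen, Xander, Chen


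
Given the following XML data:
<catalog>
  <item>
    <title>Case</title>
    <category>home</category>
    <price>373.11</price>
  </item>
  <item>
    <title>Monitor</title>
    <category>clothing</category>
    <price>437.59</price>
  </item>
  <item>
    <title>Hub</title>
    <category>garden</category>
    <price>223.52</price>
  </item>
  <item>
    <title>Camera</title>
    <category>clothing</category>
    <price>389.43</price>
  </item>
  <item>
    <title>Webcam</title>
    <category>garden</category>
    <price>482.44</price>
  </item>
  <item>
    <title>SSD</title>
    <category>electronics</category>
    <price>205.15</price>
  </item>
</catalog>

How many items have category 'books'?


Scanning <item> elements for <category>books</category>:
Count: 0

ANSWER: 0


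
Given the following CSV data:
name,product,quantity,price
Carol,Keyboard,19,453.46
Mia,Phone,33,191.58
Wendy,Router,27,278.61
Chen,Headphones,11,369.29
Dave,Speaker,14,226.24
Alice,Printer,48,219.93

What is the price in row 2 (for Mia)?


Row 2: Mia
Column 'price' = 191.58

ANSWER: 191.58


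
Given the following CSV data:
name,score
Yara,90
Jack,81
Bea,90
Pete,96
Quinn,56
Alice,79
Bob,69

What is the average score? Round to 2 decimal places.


Scores: 90, 81, 90, 96, 56, 79, 69
Sum = 561
Count = 7
Average = 561 / 7 = 80.14

ANSWER: 80.14


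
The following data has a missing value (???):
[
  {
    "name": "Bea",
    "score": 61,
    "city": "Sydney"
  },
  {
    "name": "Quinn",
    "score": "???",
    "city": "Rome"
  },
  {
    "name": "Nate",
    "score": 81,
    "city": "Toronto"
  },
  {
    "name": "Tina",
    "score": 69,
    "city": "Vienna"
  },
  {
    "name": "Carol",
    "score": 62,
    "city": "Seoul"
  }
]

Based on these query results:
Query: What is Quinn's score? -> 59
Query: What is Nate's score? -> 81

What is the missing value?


The missing value is Quinn's score
From query: Quinn's score = 59

ANSWER: 59


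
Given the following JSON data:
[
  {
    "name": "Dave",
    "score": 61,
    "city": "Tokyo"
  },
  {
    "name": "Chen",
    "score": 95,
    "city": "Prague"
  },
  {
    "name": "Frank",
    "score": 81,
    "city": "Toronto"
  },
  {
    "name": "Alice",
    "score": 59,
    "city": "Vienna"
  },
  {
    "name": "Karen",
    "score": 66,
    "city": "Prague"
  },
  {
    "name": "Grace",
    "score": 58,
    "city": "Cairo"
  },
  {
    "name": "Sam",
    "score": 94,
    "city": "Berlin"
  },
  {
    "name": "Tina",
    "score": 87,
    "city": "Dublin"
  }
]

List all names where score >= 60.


Filtering records where score >= 60:
  Dave (score=61) -> YES
  Chen (score=95) -> YES
  Frank (score=81) -> YES
  Alice (score=59) -> no
  Karen (score=66) -> YES
  Grace (score=58) -> no
  Sam (score=94) -> YES
  Tina (score=87) -> YES


ANSWER: Dave, Chen, Frank, Karen, Sam, Tina


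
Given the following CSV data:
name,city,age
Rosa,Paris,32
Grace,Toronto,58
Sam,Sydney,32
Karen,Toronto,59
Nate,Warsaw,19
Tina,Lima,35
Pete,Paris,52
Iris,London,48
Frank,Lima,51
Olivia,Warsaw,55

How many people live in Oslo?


Scanning city column for 'Oslo':
Total matches: 0

ANSWER: 0


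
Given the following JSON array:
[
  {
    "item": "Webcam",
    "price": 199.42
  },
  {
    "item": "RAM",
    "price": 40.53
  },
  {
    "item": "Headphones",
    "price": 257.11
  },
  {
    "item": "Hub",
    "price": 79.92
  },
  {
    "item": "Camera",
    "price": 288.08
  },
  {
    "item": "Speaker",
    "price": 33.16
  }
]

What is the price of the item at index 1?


Array index 1 -> RAM
price = 40.53

ANSWER: 40.53


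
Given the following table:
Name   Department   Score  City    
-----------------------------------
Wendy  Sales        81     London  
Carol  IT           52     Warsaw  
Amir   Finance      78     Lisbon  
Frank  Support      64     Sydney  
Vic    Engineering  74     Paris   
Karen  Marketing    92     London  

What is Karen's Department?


Row 6: Karen
Department = Marketing

ANSWER: Marketing


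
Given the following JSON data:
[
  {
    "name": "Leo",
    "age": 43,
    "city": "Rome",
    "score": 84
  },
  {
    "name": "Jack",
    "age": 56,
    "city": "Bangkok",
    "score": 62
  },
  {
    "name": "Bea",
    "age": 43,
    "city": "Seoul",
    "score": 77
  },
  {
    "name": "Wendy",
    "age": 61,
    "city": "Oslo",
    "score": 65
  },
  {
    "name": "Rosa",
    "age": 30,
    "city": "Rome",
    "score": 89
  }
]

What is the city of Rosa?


Looking up record where name = Rosa
Record index: 4
Field 'city' = Rome

ANSWER: Rome


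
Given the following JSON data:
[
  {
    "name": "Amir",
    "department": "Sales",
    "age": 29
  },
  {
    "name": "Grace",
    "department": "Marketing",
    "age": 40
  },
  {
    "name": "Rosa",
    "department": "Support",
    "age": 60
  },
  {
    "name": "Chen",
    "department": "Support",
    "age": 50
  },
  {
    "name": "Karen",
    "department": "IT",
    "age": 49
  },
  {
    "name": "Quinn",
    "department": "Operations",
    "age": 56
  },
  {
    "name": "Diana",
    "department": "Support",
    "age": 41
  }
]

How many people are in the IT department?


Scanning records for department = IT
  Record 4: Karen
Count: 1

ANSWER: 1


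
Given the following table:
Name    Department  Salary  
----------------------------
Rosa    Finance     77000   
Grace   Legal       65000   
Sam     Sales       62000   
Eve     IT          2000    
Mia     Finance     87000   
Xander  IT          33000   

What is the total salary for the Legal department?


Legal department members:
  Grace: 65000
Total = 65000 = 65000

ANSWER: 65000


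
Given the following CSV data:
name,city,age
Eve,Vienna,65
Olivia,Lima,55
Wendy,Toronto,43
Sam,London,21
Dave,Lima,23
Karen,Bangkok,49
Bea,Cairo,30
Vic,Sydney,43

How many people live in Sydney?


Scanning city column for 'Sydney':
  Row 8: Vic -> MATCH
Total matches: 1

ANSWER: 1


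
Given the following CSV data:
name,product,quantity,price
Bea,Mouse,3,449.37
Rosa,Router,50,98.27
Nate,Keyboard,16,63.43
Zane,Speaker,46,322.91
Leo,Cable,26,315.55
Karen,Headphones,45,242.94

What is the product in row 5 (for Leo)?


Row 5: Leo
Column 'product' = Cable

ANSWER: Cable


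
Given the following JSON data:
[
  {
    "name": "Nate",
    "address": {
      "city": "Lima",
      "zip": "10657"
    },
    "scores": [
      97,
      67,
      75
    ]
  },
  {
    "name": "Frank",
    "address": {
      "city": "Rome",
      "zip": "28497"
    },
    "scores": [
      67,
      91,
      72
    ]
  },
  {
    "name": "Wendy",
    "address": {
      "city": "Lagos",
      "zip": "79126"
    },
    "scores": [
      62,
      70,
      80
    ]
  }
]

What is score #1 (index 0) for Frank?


Path: records[1].scores[0]
Value: 67

ANSWER: 67


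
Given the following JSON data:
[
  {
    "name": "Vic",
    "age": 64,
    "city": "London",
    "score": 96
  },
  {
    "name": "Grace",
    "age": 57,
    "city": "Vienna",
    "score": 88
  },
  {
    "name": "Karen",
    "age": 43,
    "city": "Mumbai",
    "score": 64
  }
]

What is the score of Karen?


Looking up record where name = Karen
Record index: 2
Field 'score' = 64

ANSWER: 64


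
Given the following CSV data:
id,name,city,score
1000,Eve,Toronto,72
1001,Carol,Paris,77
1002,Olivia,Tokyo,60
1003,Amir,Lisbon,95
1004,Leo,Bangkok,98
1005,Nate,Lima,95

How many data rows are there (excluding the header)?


Counting rows (excluding header):
Header: id,name,city,score
Data rows: 6

ANSWER: 6


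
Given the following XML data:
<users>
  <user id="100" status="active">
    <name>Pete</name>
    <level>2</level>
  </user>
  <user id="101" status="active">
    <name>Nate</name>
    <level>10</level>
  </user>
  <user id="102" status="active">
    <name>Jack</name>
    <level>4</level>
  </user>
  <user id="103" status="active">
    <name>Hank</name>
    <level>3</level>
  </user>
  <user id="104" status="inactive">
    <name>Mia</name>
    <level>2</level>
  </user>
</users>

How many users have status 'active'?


Counting users with status='active':
  Pete (id=100) -> MATCH
  Nate (id=101) -> MATCH
  Jack (id=102) -> MATCH
  Hank (id=103) -> MATCH
Count: 4

ANSWER: 4


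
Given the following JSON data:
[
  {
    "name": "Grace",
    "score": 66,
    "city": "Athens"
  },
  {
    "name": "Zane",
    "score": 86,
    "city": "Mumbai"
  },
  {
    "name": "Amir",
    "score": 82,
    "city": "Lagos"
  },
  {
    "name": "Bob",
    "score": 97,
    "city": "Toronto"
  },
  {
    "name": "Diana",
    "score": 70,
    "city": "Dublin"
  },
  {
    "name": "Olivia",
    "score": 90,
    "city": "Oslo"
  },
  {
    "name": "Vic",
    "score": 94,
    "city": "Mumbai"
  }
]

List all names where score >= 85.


Filtering records where score >= 85:
  Grace (score=66) -> no
  Zane (score=86) -> YES
  Amir (score=82) -> no
  Bob (score=97) -> YES
  Diana (score=70) -> no
  Olivia (score=90) -> YES
  Vic (score=94) -> YES


ANSWER: Zane, Bob, Olivia, Vic


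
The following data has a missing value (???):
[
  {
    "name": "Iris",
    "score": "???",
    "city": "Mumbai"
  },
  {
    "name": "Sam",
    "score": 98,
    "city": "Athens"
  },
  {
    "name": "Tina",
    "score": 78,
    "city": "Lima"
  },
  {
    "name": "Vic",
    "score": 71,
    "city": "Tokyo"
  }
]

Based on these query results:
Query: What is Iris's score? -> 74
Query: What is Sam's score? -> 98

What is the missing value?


The missing value is Iris's score
From query: Iris's score = 74

ANSWER: 74


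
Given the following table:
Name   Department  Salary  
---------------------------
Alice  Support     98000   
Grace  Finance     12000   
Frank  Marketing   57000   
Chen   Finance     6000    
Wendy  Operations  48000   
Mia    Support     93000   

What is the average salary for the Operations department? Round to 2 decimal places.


Operations department members:
  Wendy: 48000
Sum = 48000
Count = 1
Average = 48000 / 1 = 48000.00

ANSWER: 48000.00


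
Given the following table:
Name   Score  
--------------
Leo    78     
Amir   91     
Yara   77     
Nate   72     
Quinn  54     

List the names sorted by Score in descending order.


Sorting by Score (descending):
  Amir: 91
  Leo: 78
  Yara: 77
  Nate: 72
  Quinn: 54


ANSWER: Amir, Leo, Yara, Nate, Quinn


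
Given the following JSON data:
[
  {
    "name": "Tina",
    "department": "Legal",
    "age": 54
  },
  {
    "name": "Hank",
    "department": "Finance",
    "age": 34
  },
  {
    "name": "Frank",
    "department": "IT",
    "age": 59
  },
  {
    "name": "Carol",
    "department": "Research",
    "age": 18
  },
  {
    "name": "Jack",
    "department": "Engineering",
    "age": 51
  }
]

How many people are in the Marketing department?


Scanning records for department = Marketing
  No matches found
Count: 0

ANSWER: 0
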